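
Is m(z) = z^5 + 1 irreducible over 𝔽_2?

Check for roots in 𝔽_2: m(0) = 1; m(1) = 0 → root.
m(1) = 0, so (z − 1) divides m(z); m is reducible.

No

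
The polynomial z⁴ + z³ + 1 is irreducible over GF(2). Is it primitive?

Write f(z) = z⁴ + z³ + 1.
|GF(2^4)^×| = 2^4 − 1 = 15. Prime factorization: 15 = 3·5.
f is primitive ⇔ z has order 15 in GF(2)[z]/(f), i.e. z^(15/q) ≠ 1 for each prime q | 15.
z^(5) mod f = z³ + z + 1.
z^(3) mod f = z³.
None equal 1, so z has full order 15; f is primitive.

Yes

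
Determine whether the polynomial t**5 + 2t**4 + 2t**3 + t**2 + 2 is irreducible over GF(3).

Yes

Write h(t) = t**5 + 2t**4 + 2t**3 + t**2 + 2.
Check for roots in GF(3): h(0) = 2; h(1) = 2; h(2) = 2.
No roots, so no linear factors.
Monic irreducibles of degree 2 over GF(3): t**2 + 1, t**2 + t + 2, t**2 + 2t + 2.
None of them divide h (all give nonzero remainder).
No irreducible factor of degree ≤ 2 exists, so h is irreducible over GF(3).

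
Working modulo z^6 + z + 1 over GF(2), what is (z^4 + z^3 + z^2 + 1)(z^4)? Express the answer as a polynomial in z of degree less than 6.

Multiply in GF(2)[z]: (z^4 + z^3 + z^2 + 1)·(z^4) = z^8 + z^7 + z^6 + z^4.
Reduce using z^6 ≡ z + 1 (mod z^6 + z + 1).
Reduced: z^4 + z^3 + 1.

z^4 + z^3 + 1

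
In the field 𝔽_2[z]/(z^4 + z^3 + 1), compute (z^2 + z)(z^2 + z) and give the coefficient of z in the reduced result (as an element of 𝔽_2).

Multiply in 𝔽_2[z]: (z^2 + z)·(z^2 + z) = z^4 + z^2.
Reduce using z^4 ≡ z^3 + 1 (mod z^4 + z^3 + 1).
Reduced: z^3 + z^2 + 1.

0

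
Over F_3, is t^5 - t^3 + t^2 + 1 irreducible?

Write P(t) = t^5 - t^3 + t^2 + 1.
Check for roots in F_3: P(0) = 1; P(1) = 2; P(2) = 2.
No roots, so no linear factors.
Monic irreducibles of degree 2 over GF(3): t^2 + 1, t^2 + t - 1, t^2 - t - 1.
None of them divide P (all give nonzero remainder).
No irreducible factor of degree ≤ 2 exists, so P is irreducible over GF(3).

Yes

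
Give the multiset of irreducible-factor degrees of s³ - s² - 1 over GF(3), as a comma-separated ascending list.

Write f(s) = s³ - s² - 1.
Roots in GF(3): f(0) = 2; f(1) = 2; f(2) = 0 → root.
Linear factors from roots: (s + 1).
Complete factorization: f(s) = (s + 1)·(s² + s - 1).
Factor degrees with multiplicity: 1 + 2 = 3.

1, 2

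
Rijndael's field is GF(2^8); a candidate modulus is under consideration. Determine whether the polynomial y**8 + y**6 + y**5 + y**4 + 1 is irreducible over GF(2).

Write P(y) = y**8 + y**6 + y**5 + y**4 + 1.
Check for roots in GF(2): P(0) = 1; P(1) = 1.
No roots, so no linear factors.
Monic irreducibles of degree 2 over GF(2): y**2 + y + 1.
None of them divide P (all give nonzero remainder).
Monic irreducibles of degree 3 over GF(2): y**3 + y + 1, y**3 + y**2 + 1.
None of them divide P (all give nonzero remainder).
Monic irreducibles of degree 4 over GF(2): y**4 + y + 1, y**4 + y**3 + 1, y**4 + y**3 + y**2 + y + 1.
None of them divide P (all give nonzero remainder).
No irreducible factor of degree ≤ 4 exists, so P is irreducible over GF(2).

Yes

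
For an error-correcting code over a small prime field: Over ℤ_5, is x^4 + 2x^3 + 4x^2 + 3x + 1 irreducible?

No

Write h(x) = x^4 + 2x^3 + 4x^2 + 3x + 1.
Check for roots in ℤ_5: h(0) = 1; h(1) = 1; h(2) = 0 → root; h(3) = 1; h(4) = 1.
h(2) = 0, so (x − 2) divides h(x); h is reducible.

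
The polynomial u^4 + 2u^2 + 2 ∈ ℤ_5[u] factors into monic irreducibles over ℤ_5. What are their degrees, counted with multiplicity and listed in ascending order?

1, 1, 2

Write g(u) = u^4 + 2u^2 + 2.
Roots in ℤ_5: g(0) = 2; g(1) = 0 → root; g(2) = 1; g(3) = 1; g(4) = 0 → root.
Linear factors from roots: (u + 4), (u + 1).
Complete factorization: g(u) = (u + 1)·(u + 4)·(u^2 + 3).
Factor degrees with multiplicity: 1 + 1 + 2 = 4.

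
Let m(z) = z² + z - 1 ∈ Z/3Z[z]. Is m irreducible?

Yes

Check for roots in Z/3Z: m(0) = 2; m(1) = 1; m(2) = 2.
No roots. A degree-2 polynomial over a field with no linear factor is irreducible.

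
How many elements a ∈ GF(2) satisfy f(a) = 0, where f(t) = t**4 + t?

2

Evaluate at each of the 2 elements of GF(2):
f(0) = 0 → root; f(1) = 0 → root.
Roots: {0, 1}.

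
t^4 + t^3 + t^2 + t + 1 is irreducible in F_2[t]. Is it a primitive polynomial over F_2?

No

Write f(t) = t^4 + t^3 + t^2 + t + 1.
|GF(2^4)^×| = 2^4 − 1 = 15. Prime factorization: 15 = 3·5.
f is primitive ⇔ t has order 15 in GF(2)[t]/(f), i.e. t^(15/q) ≠ 1 for each prime q | 15.
t^(5) mod f = 1
t^(3) mod f = t^3.
Since t^(5) = 1, the order of t divides 5 < 15; not primitive.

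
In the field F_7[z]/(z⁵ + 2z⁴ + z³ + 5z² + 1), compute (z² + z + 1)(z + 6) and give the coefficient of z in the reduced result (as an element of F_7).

0

Multiply in F_7[z]: (z² + z + 1)·(z + 6) = z³ + 6.
Reduced: z³ + 6.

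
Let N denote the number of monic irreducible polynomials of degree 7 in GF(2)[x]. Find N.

18

The number of monic irreducibles of degree 7 over GF(2) is (1/7)·Σ_{d∣7} μ(7/d) 2^d.
Divisors of 7: 1, 7; μ(7/d) for each: -1, 1.
Σ = − 2^1 + 2^7 = 126.
N = 126/7 = 18.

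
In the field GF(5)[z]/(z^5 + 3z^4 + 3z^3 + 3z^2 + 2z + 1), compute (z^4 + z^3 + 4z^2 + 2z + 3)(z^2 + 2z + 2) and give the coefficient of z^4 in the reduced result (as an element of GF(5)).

Multiply in GF(5)[z]: (z^4 + z^3 + 4z^2 + 2z + 3)·(z^2 + 2z + 2) = z^6 + 3z^5 + 3z^4 + 2z^3 + 1.
Reduce using z^5 ≡ 2z^4 + 2z^3 + 2z^2 + 3z + 4 (mod z^5 + 3z^4 + 3z^3 + 3z^2 + 2z + 1).
Reduced: 4z^3 + 3z^2 + 4z + 1.

0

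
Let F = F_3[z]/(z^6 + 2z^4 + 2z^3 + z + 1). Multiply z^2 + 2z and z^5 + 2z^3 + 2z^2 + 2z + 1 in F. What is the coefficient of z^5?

0

Multiply in F_3[z]: (z^2 + 2z)·(z^5 + 2z^3 + 2z^2 + 2z + 1) = z^7 + 2z^6 + 2z^5 + 2z^2 + 2z.
Reduce using z^6 ≡ z^4 + z^3 + 2z + 2 (mod z^6 + 2z^4 + 2z^3 + z + 1).
Reduced: 2z^3 + z^2 + 2z + 1.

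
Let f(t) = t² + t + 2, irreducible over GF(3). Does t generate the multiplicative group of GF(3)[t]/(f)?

|GF(3^2)^×| = 3^2 − 1 = 8. Prime factorization: 8 = 2^3.
f is primitive ⇔ t has order 8 in GF(3)[t]/(f), i.e. t^(8/q) ≠ 1 for each prime q | 8.
t^(4) mod f = 2.
None equal 1, so t has full order 8; f is primitive.

Yes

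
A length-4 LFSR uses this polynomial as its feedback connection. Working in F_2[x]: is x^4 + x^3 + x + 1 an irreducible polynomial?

No

Write m(x) = x^4 + x^3 + x + 1.
Check for roots in F_2: m(0) = 1; m(1) = 0 → root.
m(1) = 0, so (x − 1) divides m(x); m is reducible.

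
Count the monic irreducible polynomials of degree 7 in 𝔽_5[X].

The number of monic irreducibles of degree 7 over GF(5) is (1/7)·Σ_{d∣7} μ(7/d) 5^d.
Divisors of 7: 1, 7; μ(7/d) for each: -1, 1.
Σ = − 5^1 + 5^7 = 78120.
N = 78120/7 = 11160.

11160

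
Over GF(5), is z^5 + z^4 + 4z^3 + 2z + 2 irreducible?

No

Write f(z) = z^5 + z^4 + 4z^3 + 2z + 2.
Check for roots in GF(5): f(0) = 2; f(1) = 0 → root; f(2) = 1; f(3) = 0 → root; f(4) = 1.
f(1) = 0, so (z − 1) divides f(z); f is reducible.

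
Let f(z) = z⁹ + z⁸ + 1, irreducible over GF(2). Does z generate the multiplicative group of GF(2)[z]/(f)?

No

|GF(2^9)^×| = 2^9 − 1 = 511. Prime factorization: 511 = 7·73.
f is primitive ⇔ z has order 511 in GF(2)[z]/(f), i.e. z^(511/q) ≠ 1 for each prime q | 511.
z^(73) mod f = 1
z^(7) mod f = z⁷.
Since z^(73) = 1, the order of z divides 73 < 511; not primitive.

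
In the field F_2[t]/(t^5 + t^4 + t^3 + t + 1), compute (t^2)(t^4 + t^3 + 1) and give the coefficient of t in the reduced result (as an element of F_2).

1

Multiply in F_2[t]: (t^2)·(t^4 + t^3 + 1) = t^6 + t^5 + t^2.
Reduce using t^5 ≡ t^4 + t^3 + t + 1 (mod t^5 + t^4 + t^3 + t + 1).
Reduced: t^4 + t.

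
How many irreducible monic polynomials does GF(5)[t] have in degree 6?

2580

The number of monic irreducibles of degree 6 over GF(5) is (1/6)·Σ_{d∣6} μ(6/d) 5^d.
Divisors of 6: 1, 2, 3, 6; μ(6/d) for each: 1, -1, -1, 1.
Σ = 5^1 − 5^2 − 5^3 + 5^6 = 15480.
N = 15480/6 = 2580.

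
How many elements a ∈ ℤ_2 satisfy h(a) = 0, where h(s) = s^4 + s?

2

Evaluate at each of the 2 elements of ℤ_2:
h(0) = 0 → root; h(1) = 0 → root.
Roots: {0, 1}.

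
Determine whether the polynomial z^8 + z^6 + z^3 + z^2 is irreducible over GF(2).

No

Write P(z) = z^8 + z^6 + z^3 + z^2.
Check for roots in GF(2): P(0) = 0 → root; P(1) = 0 → root.
P(0) = 0, so (z) divides P(z); P is reducible.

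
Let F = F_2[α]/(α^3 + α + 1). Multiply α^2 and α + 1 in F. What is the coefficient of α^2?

1

Multiply in F_2[α]: (α^2)·(α + 1) = α^3 + α^2.
Reduce using α^3 ≡ α + 1 (mod α^3 + α + 1).
Reduced: α^2 + α + 1.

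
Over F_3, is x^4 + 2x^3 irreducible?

No

Write m(x) = x^4 + 2x^3.
Check for roots in F_3: m(0) = 0 → root; m(1) = 0 → root; m(2) = 2.
m(0) = 0, so (x) divides m(x); m is reducible.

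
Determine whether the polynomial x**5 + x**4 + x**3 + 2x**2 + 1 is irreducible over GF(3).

Write m(x) = x**5 + x**4 + x**3 + 2x**2 + 1.
Check for roots in GF(3): m(0) = 1; m(1) = 0 → root; m(2) = 2.
m(1) = 0, so (x − 1) divides m(x); m is reducible.

No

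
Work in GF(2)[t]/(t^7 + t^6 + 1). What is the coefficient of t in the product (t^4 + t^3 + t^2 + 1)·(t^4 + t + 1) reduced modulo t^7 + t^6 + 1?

0

Multiply in GF(2)[t]: (t^4 + t^3 + t^2 + 1)·(t^4 + t + 1) = t^8 + t^7 + t^6 + t^5 + t^4 + t^2 + t + 1.
Reduce using t^7 ≡ t^6 + 1 (mod t^7 + t^6 + 1).
Reduced: t^6 + t^5 + t^4 + t^2 + 1.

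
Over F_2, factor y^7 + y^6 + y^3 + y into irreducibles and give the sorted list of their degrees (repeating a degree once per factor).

Write g(y) = y^7 + y^6 + y^3 + y.
Roots in F_2: g(0) = 0 → root; g(1) = 0 → root.
Linear factors from roots: (y), (y + 1).
Complete factorization: g(y) = (y)·(y + 1)·(y^2 + y + 1)·(y^3 + y^2 + 1).
Factor degrees with multiplicity: 1 + 1 + 2 + 3 = 7.

1, 1, 2, 3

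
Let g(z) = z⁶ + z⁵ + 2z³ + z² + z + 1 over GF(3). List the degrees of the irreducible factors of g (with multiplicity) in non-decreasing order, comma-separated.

Roots in GF(3): g(0) = 1; g(1) = 1; g(2) = 2.
Complete factorization: g(z) = (z⁶ + z⁵ + 2z³ + z² + z + 1).
Factor degrees with multiplicity: 6 = 6.

6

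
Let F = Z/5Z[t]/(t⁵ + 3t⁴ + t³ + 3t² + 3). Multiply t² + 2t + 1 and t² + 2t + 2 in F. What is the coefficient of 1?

2

Multiply in Z/5Z[t]: (t² + 2t + 1)·(t² + 2t + 2) = t⁴ + 4t³ + 2t² + t + 2.
Reduced: t⁴ + 4t³ + 2t² + t + 2.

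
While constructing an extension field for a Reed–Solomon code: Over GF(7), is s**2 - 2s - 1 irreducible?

Write f(s) = s**2 - 2s - 1.
Check for roots in GF(7): f(0) = 6; f(1) = 5; f(2) = 6; f(3) = 2; f(4) = 0 → root; f(5) = 0 → root; f(6) = 2.
f(4) = 0, so (s − 4) divides f(s); f is reducible.

No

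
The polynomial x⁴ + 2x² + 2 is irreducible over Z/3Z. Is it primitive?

Write f(x) = x⁴ + 2x² + 2.
|GF(3^4)^×| = 3^4 − 1 = 80. Prime factorization: 80 = 2^4·5.
f is primitive ⇔ x has order 80 in GF(3)[x]/(f), i.e. x^(80/q) ≠ 1 for each prime q | 80.
x^(40) mod f = 2.
x^(16) mod f = 1
Since x^(16) = 1, the order of x divides 16 < 80; not primitive.

No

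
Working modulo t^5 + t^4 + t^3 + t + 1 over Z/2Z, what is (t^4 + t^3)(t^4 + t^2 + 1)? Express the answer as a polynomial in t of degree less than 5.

t^4 + t^3 + t + 1

Multiply in Z/2Z[t]: (t^4 + t^3)·(t^4 + t^2 + 1) = t^8 + t^7 + t^6 + t^5 + t^4 + t^3.
Reduce using t^5 ≡ t^4 + t^3 + t + 1 (mod t^5 + t^4 + t^3 + t + 1).
Reduced: t^4 + t^3 + t + 1.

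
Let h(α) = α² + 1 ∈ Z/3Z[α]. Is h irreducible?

Check for roots in Z/3Z: h(0) = 1; h(1) = 2; h(2) = 2.
No roots. A degree-2 polynomial over a field with no linear factor is irreducible.

Yes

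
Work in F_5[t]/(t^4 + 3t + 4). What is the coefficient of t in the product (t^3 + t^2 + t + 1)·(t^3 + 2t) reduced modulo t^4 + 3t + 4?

4

Multiply in F_5[t]: (t^3 + t^2 + t + 1)·(t^3 + 2t) = t^6 + t^5 + 3t^4 + 3t^3 + 2t^2 + 2t.
Reduce using t^4 ≡ 2t + 1 (mod t^4 + 3t + 4).
Reduced: 4t + 3.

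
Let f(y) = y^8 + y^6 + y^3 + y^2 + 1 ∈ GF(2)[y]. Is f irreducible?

Yes

Check for roots in GF(2): f(0) = 1; f(1) = 1.
No roots, so no linear factors.
Monic irreducibles of degree 2 over GF(2): y^2 + y + 1.
None of them divide f (all give nonzero remainder).
Monic irreducibles of degree 3 over GF(2): y^3 + y + 1, y^3 + y^2 + 1.
None of them divide f (all give nonzero remainder).
Monic irreducibles of degree 4 over GF(2): y^4 + y + 1, y^4 + y^3 + 1, y^4 + y^3 + y^2 + y + 1.
None of them divide f (all give nonzero remainder).
No irreducible factor of degree ≤ 4 exists, so f is irreducible over GF(2).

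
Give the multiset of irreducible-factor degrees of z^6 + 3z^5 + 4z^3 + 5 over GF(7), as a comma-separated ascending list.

6

Write f(z) = z^6 + 3z^5 + 4z^3 + 5.
Complete factorization: f(z) = (z^6 + 3z^5 + 4z^3 + 5).
Factor degrees with multiplicity: 6 = 6.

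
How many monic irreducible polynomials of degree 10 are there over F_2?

The number of monic irreducibles of degree 10 over GF(2) is (1/10)·Σ_{d∣10} μ(10/d) 2^d.
Divisors of 10: 1, 2, 5, 10; μ(10/d) for each: 1, -1, -1, 1.
Σ = 2^1 − 2^2 − 2^5 + 2^10 = 990.
N = 990/10 = 99.

99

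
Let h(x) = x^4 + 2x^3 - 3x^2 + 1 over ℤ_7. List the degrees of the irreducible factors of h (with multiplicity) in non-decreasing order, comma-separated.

Linear factors from roots: (x - 2).
Complete factorization: h(x) = (x - 2)·(x^3 - 3x^2 - 2x + 3).
Factor degrees with multiplicity: 1 + 3 = 4.

1, 3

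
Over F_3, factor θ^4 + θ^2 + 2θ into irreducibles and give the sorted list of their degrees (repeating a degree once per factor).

1, 1, 2

Write g(θ) = θ^4 + θ^2 + 2θ.
Roots in F_3: g(0) = 0 → root; g(1) = 1; g(2) = 0 → root.
Linear factors from roots: (θ), (θ + 1).
Complete factorization: g(θ) = (θ)·(θ + 1)·(θ^2 + 2θ + 2).
Factor degrees with multiplicity: 1 + 1 + 2 = 4.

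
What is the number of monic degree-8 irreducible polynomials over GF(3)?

The number of monic irreducibles of degree 8 over GF(3) is (1/8)·Σ_{d∣8} μ(8/d) 3^d.
Divisors of 8: 1, 2, 4, 8; μ(8/d) for each: 0, 0, -1, 1.
Σ = − 3^4 + 3^8 = 6480.
N = 6480/8 = 810.

810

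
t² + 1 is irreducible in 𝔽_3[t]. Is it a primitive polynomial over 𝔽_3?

No

Write f(t) = t² + 1.
|GF(3^2)^×| = 3^2 − 1 = 8. Prime factorization: 8 = 2^3.
f is primitive ⇔ t has order 8 in GF(3)[t]/(f), i.e. t^(8/q) ≠ 1 for each prime q | 8.
t^(4) mod f = 1
Since t^(4) = 1, the order of t divides 4 < 8; not primitive.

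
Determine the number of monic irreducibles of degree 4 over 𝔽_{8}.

x^(8^4) − x is the product of all monic irreducibles of degree dividing 4; Möbius inversion gives N = (1/4) Σ μ(4/d)·8^d.
Divisors of 4: 1, 2, 4; μ(4/d) for each: 0, -1, 1.
Σ = − 8^2 + 8^4 = 4032.
N = 4032/4 = 1008.

1008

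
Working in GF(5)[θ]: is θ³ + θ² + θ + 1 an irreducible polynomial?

Write g(θ) = θ³ + θ² + θ + 1.
Check for roots in GF(5): g(0) = 1; g(1) = 4; g(2) = 0 → root; g(3) = 0 → root; g(4) = 0 → root.
g(2) = 0, so (θ − 2) divides g(θ); g is reducible.

No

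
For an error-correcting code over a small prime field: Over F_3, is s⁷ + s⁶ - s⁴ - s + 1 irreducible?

Write P(s) = s⁷ + s⁶ - s⁴ - s + 1.
Check for roots in F_3: P(0) = 1; P(1) = 1; P(2) = 1.
No roots, so no linear factors.
Monic irreducibles of degree 2 over GF(3): s² + 1, s² + s - 1, s² - s - 1.
None of them divide P (all give nonzero remainder).
Degree-3 irreducible divisors: test the 8 monic irreducibles of degree 3 over GF(3).
None of them divide P (all give nonzero remainder).
No irreducible factor of degree ≤ 3 exists, so P is irreducible over GF(3).

Yes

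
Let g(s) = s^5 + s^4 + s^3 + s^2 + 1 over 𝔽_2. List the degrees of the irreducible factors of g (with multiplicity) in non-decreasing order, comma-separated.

5

Roots in 𝔽_2: g(0) = 1; g(1) = 1.
Complete factorization: g(s) = (s^5 + s^4 + s^3 + s^2 + 1).
Factor degrees with multiplicity: 5 = 5.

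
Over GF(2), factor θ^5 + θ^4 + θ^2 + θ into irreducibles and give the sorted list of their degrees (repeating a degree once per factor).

Write g(θ) = θ^5 + θ^4 + θ^2 + θ.
Roots in GF(2): g(0) = 0 → root; g(1) = 0 → root.
Linear factors from roots: (θ), (θ + 1).
Complete factorization: g(θ) = (θ)·(θ + 1)^2·(θ^2 + θ + 1).
Factor degrees with multiplicity: 1 + 1 + 1 + 2 = 5.

1, 1, 1, 2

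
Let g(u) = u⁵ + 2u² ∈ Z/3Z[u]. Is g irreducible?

No

Check for roots in Z/3Z: g(0) = 0 → root; g(1) = 0 → root; g(2) = 1.
g(0) = 0, so (u) divides g(u); g is reducible.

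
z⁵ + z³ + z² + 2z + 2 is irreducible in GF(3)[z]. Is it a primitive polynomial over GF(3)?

No

Write f(z) = z⁵ + z³ + z² + 2z + 2.
|GF(3^5)^×| = 3^5 − 1 = 242. Prime factorization: 242 = 2·11^2.
f is primitive ⇔ z has order 242 in GF(3)[z]/(f), i.e. z^(242/q) ≠ 1 for each prime q | 242.
z^(121) mod f = 1
z^(22) mod f = 2z + 1.
Since z^(121) = 1, the order of z divides 121 < 242; not primitive.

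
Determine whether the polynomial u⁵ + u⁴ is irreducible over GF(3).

Write h(u) = u⁵ + u⁴.
Check for roots in GF(3): h(0) = 0 → root; h(1) = 2; h(2) = 0 → root.
h(0) = 0, so (u) divides h(u); h is reducible.

No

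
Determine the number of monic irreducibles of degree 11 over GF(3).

16104

x^(3^11) − x is the product of all monic irreducibles of degree dividing 11; Möbius inversion gives N = (1/11) Σ μ(11/d)·3^d.
Divisors of 11: 1, 11; μ(11/d) for each: -1, 1.
Σ = − 3^1 + 3^11 = 177144.
N = 177144/11 = 16104.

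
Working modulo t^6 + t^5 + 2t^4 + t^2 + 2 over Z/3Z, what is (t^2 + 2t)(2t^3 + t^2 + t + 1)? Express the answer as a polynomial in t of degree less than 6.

Multiply in Z/3Z[t]: (t^2 + 2t)·(2t^3 + t^2 + t + 1) = 2t^5 + 2t^4 + 2t.
Reduced: 2t^5 + 2t^4 + 2t.

2t^5 + 2t^4 + 2t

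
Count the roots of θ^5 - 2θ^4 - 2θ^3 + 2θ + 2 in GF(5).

Write f(θ) = θ^5 - 2θ^4 - 2θ^3 + 2θ + 2.
Evaluate at each of the 5 elements of GF(5):
f(0) = 2; f(1) = 1; f(2) = 0 → root; f(3) = 0 → root; f(4) = 4.
Roots: {2, 3}.

2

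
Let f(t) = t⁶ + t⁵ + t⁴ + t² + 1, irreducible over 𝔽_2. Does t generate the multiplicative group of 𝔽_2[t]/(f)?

No

|GF(2^6)^×| = 2^6 − 1 = 63. Prime factorization: 63 = 3^2·7.
f is primitive ⇔ t has order 63 in GF(2)[t]/(f), i.e. t^(63/q) ≠ 1 for each prime q | 63.
t^(21) mod f = 1
t^(9) mod f = t³ + 1.
Since t^(21) = 1, the order of t divides 21 < 63; not primitive.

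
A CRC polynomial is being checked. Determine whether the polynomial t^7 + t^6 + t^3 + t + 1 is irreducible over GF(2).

Write h(t) = t^7 + t^6 + t^3 + t + 1.
Check for roots in GF(2): h(0) = 1; h(1) = 1.
No roots, so no linear factors.
Monic irreducibles of degree 2 over GF(2): t^2 + t + 1.
None of them divide h (all give nonzero remainder).
Monic irreducibles of degree 3 over GF(2): t^3 + t + 1, t^3 + t^2 + 1.
None of them divide h (all give nonzero remainder).
No irreducible factor of degree ≤ 3 exists, so h is irreducible over GF(2).

Yes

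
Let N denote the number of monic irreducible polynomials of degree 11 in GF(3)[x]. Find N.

x^(3^11) − x is the product of all monic irreducibles of degree dividing 11; Möbius inversion gives N = (1/11) Σ μ(11/d)·3^d.
Divisors of 11: 1, 11; μ(11/d) for each: -1, 1.
Σ = − 3^1 + 3^11 = 177144.
N = 177144/11 = 16104.

16104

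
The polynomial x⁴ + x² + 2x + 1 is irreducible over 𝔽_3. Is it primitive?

No

Write f(x) = x⁴ + x² + 2x + 1.
|GF(3^4)^×| = 3^4 − 1 = 80. Prime factorization: 80 = 2^4·5.
f is primitive ⇔ x has order 80 in GF(3)[x]/(f), i.e. x^(80/q) ≠ 1 for each prime q | 80.
x^(40) mod f = 1
x^(16) mod f = 2x³ + 2.
Since x^(40) = 1, the order of x divides 40 < 80; not primitive.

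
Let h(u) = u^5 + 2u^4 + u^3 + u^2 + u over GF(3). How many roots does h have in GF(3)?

3

Evaluate at each of the 3 elements of GF(3):
h(0) = 0 → root; h(1) = 0 → root; h(2) = 0 → root.
Roots: {0, 1, 2}.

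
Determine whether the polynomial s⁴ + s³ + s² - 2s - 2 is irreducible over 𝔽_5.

Write f(s) = s⁴ + s³ + s² - 2s - 2.
Check for roots in 𝔽_5: f(0) = 3; f(1) = 4; f(2) = 2; f(3) = 4; f(4) = 1.
No roots, so no linear factors.
Degree-2 irreducible divisors: test the 10 monic irreducibles of degree 2 over GF(5).
None of them divide f (all give nonzero remainder).
No irreducible factor of degree ≤ 2 exists, so f is irreducible over GF(5).

Yes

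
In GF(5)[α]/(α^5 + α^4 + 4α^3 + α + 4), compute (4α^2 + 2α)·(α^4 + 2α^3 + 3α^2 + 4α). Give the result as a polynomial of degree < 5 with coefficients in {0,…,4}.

Multiply in GF(5)[α]: (4α^2 + 2α)·(α^4 + 2α^3 + 3α^2 + 4α) = 4α^6 + α^4 + 2α^3 + 3α^2.
Reduce using α^5 ≡ 4α^4 + α^3 + 4α + 1 (mod α^5 + α^4 + 4α^3 + α + 4).
Reduced: 4α^4 + 3α^3 + 4α^2 + 3α + 1.

4α^4 + 3α^3 + 4α^2 + 3α + 1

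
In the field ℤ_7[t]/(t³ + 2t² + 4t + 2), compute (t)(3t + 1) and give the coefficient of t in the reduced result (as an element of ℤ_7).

1

Multiply in ℤ_7[t]: (t)·(3t + 1) = 3t² + t.
Reduced: 3t² + t.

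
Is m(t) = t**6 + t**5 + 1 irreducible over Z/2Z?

Yes

Check for roots in Z/2Z: m(0) = 1; m(1) = 1.
No roots, so no linear factors.
Monic irreducibles of degree 2 over GF(2): t**2 + t + 1.
None of them divide m (all give nonzero remainder).
Monic irreducibles of degree 3 over GF(2): t**3 + t + 1, t**3 + t**2 + 1.
None of them divide m (all give nonzero remainder).
No irreducible factor of degree ≤ 3 exists, so m is irreducible over GF(2).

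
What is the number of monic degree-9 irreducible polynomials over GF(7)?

4483696

By the necklace-counting formula, N_7(9) = (1/9) Σ_{d|9} μ(9/d)·7^d.
Divisors of 9: 1, 3, 9; μ(9/d) for each: 0, -1, 1.
Σ = − 7^3 + 7^9 = 40353264.
N = 40353264/9 = 4483696.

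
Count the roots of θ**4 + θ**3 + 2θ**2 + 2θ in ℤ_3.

3

Write P(θ) = θ**4 + θ**3 + 2θ**2 + 2θ.
Evaluate at each of the 3 elements of ℤ_3:
P(0) = 0 → root; P(1) = 0 → root; P(2) = 0 → root.
Roots: {0, 1, 2}.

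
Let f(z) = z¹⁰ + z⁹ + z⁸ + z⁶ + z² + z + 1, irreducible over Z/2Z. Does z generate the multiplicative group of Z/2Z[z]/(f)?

Yes

|GF(2^10)^×| = 2^10 − 1 = 1023. Prime factorization: 1023 = 3·11·31.
f is primitive ⇔ z has order 1023 in GF(2)[z]/(f), i.e. z^(1023/q) ≠ 1 for each prime q | 1023.
z^(341) mod f = z⁹ + z⁶ + z⁵ + z³ + z² + z + 1.
z^(93) mod f = z⁸ + z⁵ + z⁴ + z².
z^(33) mod f = z⁸ + z⁶ + z⁵ + z³ + z².
None equal 1, so z has full order 1023; f is primitive.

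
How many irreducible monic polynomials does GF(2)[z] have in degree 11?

Gauss's count: N_{2}(11) = (1/11) Σ_{d|11} μ(11/d)·2^d.
Divisors of 11: 1, 11; μ(11/d) for each: -1, 1.
Σ = − 2^1 + 2^11 = 2046.
N = 2046/11 = 186.

186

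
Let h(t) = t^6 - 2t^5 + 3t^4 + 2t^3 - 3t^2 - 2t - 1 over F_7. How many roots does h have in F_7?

0

Evaluate at each of the 7 elements of F_7:
h(0) = 6; h(1) = 5; h(2) = 5; h(3) = 2; h(4) = 3; h(5) = 4; h(6) = 2.
No element is a root.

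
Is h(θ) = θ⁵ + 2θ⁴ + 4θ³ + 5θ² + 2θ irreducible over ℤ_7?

Check for roots in ℤ_7: h(0) = 0 → root; h(1) = 0 → root; h(2) = 1; h(3) = 4; h(4) = 4; h(5) = 5; h(6) = 0 → root.
h(0) = 0, so (θ) divides h(θ); h is reducible.

No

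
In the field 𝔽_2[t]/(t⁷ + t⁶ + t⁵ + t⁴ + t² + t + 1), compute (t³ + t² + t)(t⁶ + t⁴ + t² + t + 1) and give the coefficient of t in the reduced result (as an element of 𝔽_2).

0

Multiply in 𝔽_2[t]: (t³ + t² + t)·(t⁶ + t⁴ + t² + t + 1) = t⁹ + t⁸ + t⁶ + t³ + t.
Reduce using t⁷ ≡ t⁶ + t⁵ + t⁴ + t² + t + 1 (mod t⁷ + t⁶ + t⁵ + t⁴ + t² + t + 1).
Reduced: t⁶ + t⁵ + 1.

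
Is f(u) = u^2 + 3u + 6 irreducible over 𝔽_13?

Yes

Check each element of 𝔽_13 for a root: f(0)=6, f(1)=10, f(2)=3, f(3)=11, f(4)=8, f(5)=7, f(6)=8, f(7)=11, f(8)=3, f(9)=10, f(10)=6, f(11)=4, f(12)=4.
No roots. A degree-2 polynomial over a field with no linear factor is irreducible.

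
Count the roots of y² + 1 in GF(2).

Write P(y) = y² + 1.
Evaluate at each of the 2 elements of GF(2):
P(0) = 1; P(1) = 0 → root.
Roots: {1}.

1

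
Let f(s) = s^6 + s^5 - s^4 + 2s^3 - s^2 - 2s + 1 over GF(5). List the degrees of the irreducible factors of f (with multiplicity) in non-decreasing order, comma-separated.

6

Roots in GF(5): f(0) = 1; f(1) = 1; f(2) = 4; f(3) = 1; f(4) = 4.
Complete factorization: f(s) = (s^6 + s^5 - s^4 + 2s^3 - s^2 - 2s + 1).
Factor degrees with multiplicity: 6 = 6.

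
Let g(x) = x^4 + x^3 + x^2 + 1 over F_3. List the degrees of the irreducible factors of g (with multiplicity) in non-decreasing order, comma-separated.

4

Roots in F_3: g(0) = 1; g(1) = 1; g(2) = 2.
Complete factorization: g(x) = (x^4 + x^3 + x^2 + 1).
Factor degrees with multiplicity: 4 = 4.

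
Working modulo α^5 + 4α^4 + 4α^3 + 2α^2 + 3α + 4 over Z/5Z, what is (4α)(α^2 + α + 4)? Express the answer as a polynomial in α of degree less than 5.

4α^3 + 4α^2 + α

Multiply in Z/5Z[α]: (4α)·(α^2 + α + 4) = 4α^3 + 4α^2 + α.
Reduced: 4α^3 + 4α^2 + α.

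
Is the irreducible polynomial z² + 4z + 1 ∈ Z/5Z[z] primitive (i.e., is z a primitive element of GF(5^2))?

No

Write f(z) = z² + 4z + 1.
|GF(5^2)^×| = 5^2 − 1 = 24. Prime factorization: 24 = 2^3·3.
f is primitive ⇔ z has order 24 in GF(5)[z]/(f), i.e. z^(24/q) ≠ 1 for each prime q | 24.
z^(12) mod f = 1
z^(8) mod f = z + 4.
Since z^(12) = 1, the order of z divides 12 < 24; not primitive.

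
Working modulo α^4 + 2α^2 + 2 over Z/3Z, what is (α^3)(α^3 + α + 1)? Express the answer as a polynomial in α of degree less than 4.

α^3 + 2

Multiply in Z/3Z[α]: (α^3)·(α^3 + α + 1) = α^6 + α^4 + α^3.
Reduce using α^4 ≡ α^2 + 1 (mod α^4 + 2α^2 + 2).
Reduced: α^3 + 2.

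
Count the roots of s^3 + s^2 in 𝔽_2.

Write h(s) = s^3 + s^2.
Evaluate at each of the 2 elements of 𝔽_2:
h(0) = 0 → root; h(1) = 0 → root.
Roots: {0, 1}.

2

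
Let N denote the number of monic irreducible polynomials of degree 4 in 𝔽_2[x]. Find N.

3

The number of monic irreducibles of degree 4 over GF(2) is (1/4)·Σ_{d∣4} μ(4/d) 2^d.
Divisors of 4: 1, 2, 4; μ(4/d) for each: 0, -1, 1.
Σ = − 2^2 + 2^4 = 12.
N = 12/4 = 3.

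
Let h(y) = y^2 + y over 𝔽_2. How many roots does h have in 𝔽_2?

Evaluate at each of the 2 elements of 𝔽_2:
h(0) = 0 → root; h(1) = 0 → root.
Roots: {0, 1}.

2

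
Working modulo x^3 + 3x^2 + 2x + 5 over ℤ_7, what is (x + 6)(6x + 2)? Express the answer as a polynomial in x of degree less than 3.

6x^2 + 3x + 5

Multiply in ℤ_7[x]: (x + 6)·(6x + 2) = 6x^2 + 3x + 5.
Reduced: 6x^2 + 3x + 5.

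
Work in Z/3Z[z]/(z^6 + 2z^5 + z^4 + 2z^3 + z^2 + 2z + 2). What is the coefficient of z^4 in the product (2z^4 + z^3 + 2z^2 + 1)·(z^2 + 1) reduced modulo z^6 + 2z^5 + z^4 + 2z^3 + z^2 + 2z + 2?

Multiply in Z/3Z[z]: (2z^4 + z^3 + 2z^2 + 1)·(z^2 + 1) = 2z^6 + z^5 + z^4 + z^3 + 1.
Reduce using z^6 ≡ z^5 + 2z^4 + z^3 + 2z^2 + z + 1 (mod z^6 + 2z^5 + z^4 + 2z^3 + z^2 + 2z + 2).
Reduced: 2z^4 + z^2 + 2z.

2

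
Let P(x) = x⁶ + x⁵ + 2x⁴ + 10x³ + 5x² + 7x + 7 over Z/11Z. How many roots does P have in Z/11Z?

Evaluate at each of the 11 elements of Z/11Z:
P(0) = 7; P(1) = 0 → root; P(2) = 7; P(3) = 3; P(4) = 7; P(5) = 0 → root; P(6) = 2; P(7) = 0 → root; P(8) = 2; P(9) = 8; P(10) = 8.
Roots: {1, 5, 7}.

3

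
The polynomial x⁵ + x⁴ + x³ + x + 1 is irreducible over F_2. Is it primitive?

Yes

Write f(x) = x⁵ + x⁴ + x³ + x + 1.
|GF(2^5)^×| = 2^5 − 1 = 31. Prime factorization: 31 = 31.
f is primitive ⇔ x has order 31 in GF(2)[x]/(f), i.e. x^(31/q) ≠ 1 for each prime q | 31.
x^(1) mod f = x.
None equal 1, so x has full order 31; f is primitive.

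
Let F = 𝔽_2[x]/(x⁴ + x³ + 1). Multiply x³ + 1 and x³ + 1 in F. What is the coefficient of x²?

1

Multiply in 𝔽_2[x]: (x³ + 1)·(x³ + 1) = x⁶ + 1.
Reduce using x⁴ ≡ x³ + 1 (mod x⁴ + x³ + 1).
Reduced: x³ + x² + x.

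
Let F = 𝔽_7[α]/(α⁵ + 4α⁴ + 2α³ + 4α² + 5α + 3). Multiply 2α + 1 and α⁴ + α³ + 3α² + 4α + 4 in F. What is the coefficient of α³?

Multiply in 𝔽_7[α]: (2α + 1)·(α⁴ + α³ + 3α² + 4α + 4) = 2α⁵ + 3α⁴ + 4α² + 5α + 4.
Reduce using α⁵ ≡ 3α⁴ + 5α³ + 3α² + 2α + 4 (mod α⁵ + 4α⁴ + 2α³ + 4α² + 5α + 3).
Reduced: 2α⁴ + 3α³ + 3α² + 2α + 5.

3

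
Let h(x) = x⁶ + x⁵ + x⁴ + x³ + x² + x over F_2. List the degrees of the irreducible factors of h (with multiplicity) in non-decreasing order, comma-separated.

Roots in F_2: h(0) = 0 → root; h(1) = 0 → root.
Linear factors from roots: (x), (x + 1).
Complete factorization: h(x) = (x)·(x + 1)·(x² + x + 1)^2.
Factor degrees with multiplicity: 1 + 1 + 2 + 2 = 6.

1, 1, 2, 2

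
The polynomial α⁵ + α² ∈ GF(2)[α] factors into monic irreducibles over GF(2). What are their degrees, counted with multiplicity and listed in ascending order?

Write h(α) = α⁵ + α².
Roots in GF(2): h(0) = 0 → root; h(1) = 0 → root.
Linear factors from roots: (α), (α + 1).
Complete factorization: h(α) = (α + 1)·(α)^2·(α² + α + 1).
Factor degrees with multiplicity: 1 + 1 + 1 + 2 = 5.

1, 1, 1, 2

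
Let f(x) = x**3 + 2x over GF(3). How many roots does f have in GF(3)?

3

Evaluate at each of the 3 elements of GF(3):
f(0) = 0 → root; f(1) = 0 → root; f(2) = 0 → root.
Roots: {0, 1, 2}.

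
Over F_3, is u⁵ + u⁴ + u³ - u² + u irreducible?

No

Write g(u) = u⁵ + u⁴ + u³ - u² + u.
Check for roots in F_3: g(0) = 0 → root; g(1) = 0 → root; g(2) = 0 → root.
g(0) = 0, so (u) divides g(u); g is reducible.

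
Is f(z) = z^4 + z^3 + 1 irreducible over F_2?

Yes

Check for roots in F_2: f(0) = 1; f(1) = 1.
No roots, so no linear factors.
Monic irreducibles of degree 2 over GF(2): z^2 + z + 1.
None of them divide f (all give nonzero remainder).
No irreducible factor of degree ≤ 2 exists, so f is irreducible over GF(2).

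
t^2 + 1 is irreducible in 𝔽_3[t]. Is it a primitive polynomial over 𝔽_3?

No

Write f(t) = t^2 + 1.
|GF(3^2)^×| = 3^2 − 1 = 8. Prime factorization: 8 = 2^3.
f is primitive ⇔ t has order 8 in GF(3)[t]/(f), i.e. t^(8/q) ≠ 1 for each prime q | 8.
t^(4) mod f = 1
Since t^(4) = 1, the order of t divides 4 < 8; not primitive.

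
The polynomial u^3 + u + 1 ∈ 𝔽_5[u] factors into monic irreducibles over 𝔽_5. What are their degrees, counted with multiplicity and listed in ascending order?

3

Write g(u) = u^3 + u + 1.
Roots in 𝔽_5: g(0) = 1; g(1) = 3; g(2) = 1; g(3) = 1; g(4) = 4.
Complete factorization: g(u) = (u^3 + u + 1).
Factor degrees with multiplicity: 3 = 3.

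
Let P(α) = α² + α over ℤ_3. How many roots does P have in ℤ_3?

2

Evaluate at each of the 3 elements of ℤ_3:
P(0) = 0 → root; P(1) = 2; P(2) = 0 → root.
Roots: {0, 2}.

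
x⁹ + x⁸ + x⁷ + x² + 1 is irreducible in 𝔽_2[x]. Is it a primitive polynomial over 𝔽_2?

Write f(x) = x⁹ + x⁸ + x⁷ + x² + 1.
|GF(2^9)^×| = 2^9 − 1 = 511. Prime factorization: 511 = 7·73.
f is primitive ⇔ x has order 511 in GF(2)[x]/(f), i.e. x^(511/q) ≠ 1 for each prime q | 511.
x^(73) mod f = x⁷ + x⁴ + x³ + x² + x.
x^(7) mod f = x⁷.
None equal 1, so x has full order 511; f is primitive.

Yes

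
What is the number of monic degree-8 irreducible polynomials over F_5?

x^(5^8) − x is the product of all monic irreducibles of degree dividing 8; Möbius inversion gives N = (1/8) Σ μ(8/d)·5^d.
Divisors of 8: 1, 2, 4, 8; μ(8/d) for each: 0, 0, -1, 1.
Σ = − 5^4 + 5^8 = 390000.
N = 390000/8 = 48750.

48750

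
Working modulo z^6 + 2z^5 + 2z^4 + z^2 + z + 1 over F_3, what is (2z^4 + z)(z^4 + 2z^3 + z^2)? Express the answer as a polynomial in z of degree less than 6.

2z^5 + z^4 + 2z^3 + 2z + 2

Multiply in F_3[z]: (2z^4 + z)·(z^4 + 2z^3 + z^2) = 2z^8 + z^7 + 2z^6 + z^5 + 2z^4 + z^3.
Reduce using z^6 ≡ z^5 + z^4 + 2z^2 + 2z + 2 (mod z^6 + 2z^5 + 2z^4 + z^2 + z + 1).
Reduced: 2z^5 + z^4 + 2z^3 + 2z + 2.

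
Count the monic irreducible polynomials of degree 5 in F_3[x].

48

Gauss's count: N_{3}(5) = (1/5) Σ_{d|5} μ(5/d)·3^d.
Divisors of 5: 1, 5; μ(5/d) for each: -1, 1.
Σ = − 3^1 + 3^5 = 240.
N = 240/5 = 48.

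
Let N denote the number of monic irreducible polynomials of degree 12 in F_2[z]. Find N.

Gauss's count: N_{2}(12) = (1/12) Σ_{d|12} μ(12/d)·2^d.
Divisors of 12: 1, 2, 3, 4, 6, 12; μ(12/d) for each: 0, 1, 0, -1, -1, 1.
Σ = 2^2 − 2^4 − 2^6 + 2^12 = 4020.
N = 4020/12 = 335.

335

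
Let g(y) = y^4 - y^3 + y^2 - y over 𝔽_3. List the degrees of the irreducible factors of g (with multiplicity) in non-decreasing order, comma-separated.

Roots in 𝔽_3: g(0) = 0 → root; g(1) = 0 → root; g(2) = 1.
Linear factors from roots: (y), (y - 1).
Complete factorization: g(y) = (y)·(y - 1)·(y^2 + 1).
Factor degrees with multiplicity: 1 + 1 + 2 = 4.

1, 1, 2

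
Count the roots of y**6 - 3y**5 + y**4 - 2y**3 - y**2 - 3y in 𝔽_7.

Write P(y) = y**6 - 3y**5 + y**4 - 2y**3 - y**2 - 3y.
Evaluate at each of the 7 elements of 𝔽_7:
P(0) = 0 → root; P(1) = 0 → root; P(2) = 0 → root; P(3) = 2; P(4) = 4; P(5) = 5; P(6) = 2.
Roots: {0, 1, 2}.

3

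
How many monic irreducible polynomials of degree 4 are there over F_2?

3

By the necklace-counting formula, N_2(4) = (1/4) Σ_{d|4} μ(4/d)·2^d.
Divisors of 4: 1, 2, 4; μ(4/d) for each: 0, -1, 1.
Σ = − 2^2 + 2^4 = 12.
N = 12/4 = 3.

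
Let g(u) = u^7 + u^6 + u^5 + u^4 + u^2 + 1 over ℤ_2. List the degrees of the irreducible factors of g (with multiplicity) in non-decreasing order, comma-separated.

Roots in ℤ_2: g(0) = 1; g(1) = 0 → root.
Linear factors from roots: (u + 1).
Complete factorization: g(u) = (u + 1)^2·(u^2 + u + 1)·(u^3 + u + 1).
Factor degrees with multiplicity: 1 + 1 + 2 + 3 = 7.

1, 1, 2, 3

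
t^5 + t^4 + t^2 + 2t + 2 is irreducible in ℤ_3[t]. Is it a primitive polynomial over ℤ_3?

Write f(t) = t^5 + t^4 + t^2 + 2t + 2.
|GF(3^5)^×| = 3^5 − 1 = 242. Prime factorization: 242 = 2·11^2.
f is primitive ⇔ t has order 242 in GF(3)[t]/(f), i.e. t^(242/q) ≠ 1 for each prime q | 242.
t^(121) mod f = 1
t^(22) mod f = t^4 + 2t^3 + 2.
Since t^(121) = 1, the order of t divides 121 < 242; not primitive.

No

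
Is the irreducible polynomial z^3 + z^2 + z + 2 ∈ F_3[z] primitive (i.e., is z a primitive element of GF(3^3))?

Write f(z) = z^3 + z^2 + z + 2.
|GF(3^3)^×| = 3^3 − 1 = 26. Prime factorization: 26 = 2·13.
f is primitive ⇔ z has order 26 in GF(3)[z]/(f), i.e. z^(26/q) ≠ 1 for each prime q | 26.
z^(13) mod f = 1
z^(2) mod f = z^2.
Since z^(13) = 1, the order of z divides 13 < 26; not primitive.

No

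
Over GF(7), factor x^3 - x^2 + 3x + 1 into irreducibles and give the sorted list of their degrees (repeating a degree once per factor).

Write h(x) = x^3 - x^2 + 3x + 1.
Linear factors from roots: (x - 3).
Complete factorization: h(x) = (x - 3)·(x^2 + 2x + 2).
Factor degrees with multiplicity: 1 + 2 = 3.

1, 2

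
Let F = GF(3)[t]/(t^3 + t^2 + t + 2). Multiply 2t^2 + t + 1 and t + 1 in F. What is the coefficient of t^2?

Multiply in GF(3)[t]: (2t^2 + t + 1)·(t + 1) = 2t^3 + 2t + 1.
Reduce using t^3 ≡ 2t^2 + 2t + 1 (mod t^3 + t^2 + t + 2).
Reduced: t^2.

1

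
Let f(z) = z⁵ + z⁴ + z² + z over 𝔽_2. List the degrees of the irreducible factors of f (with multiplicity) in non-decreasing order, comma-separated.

1, 1, 1, 2

Roots in 𝔽_2: f(0) = 0 → root; f(1) = 0 → root.
Linear factors from roots: (z), (z + 1).
Complete factorization: f(z) = (z)·(z + 1)^2·(z² + z + 1).
Factor degrees with multiplicity: 1 + 1 + 1 + 2 = 5.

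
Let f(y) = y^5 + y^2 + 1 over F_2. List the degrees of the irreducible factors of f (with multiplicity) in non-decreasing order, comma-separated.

5

Roots in F_2: f(0) = 1; f(1) = 1.
Complete factorization: f(y) = (y^5 + y^2 + 1).
Factor degrees with multiplicity: 5 = 5.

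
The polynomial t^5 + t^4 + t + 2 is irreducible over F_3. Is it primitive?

Write f(t) = t^5 + t^4 + t + 2.
|GF(3^5)^×| = 3^5 − 1 = 242. Prime factorization: 242 = 2·11^2.
f is primitive ⇔ t has order 242 in GF(3)[t]/(f), i.e. t^(242/q) ≠ 1 for each prime q | 242.
t^(121) mod f = 1
t^(22) mod f = t^4 + 2t^3 + t + 1.
Since t^(121) = 1, the order of t divides 121 < 242; not primitive.

No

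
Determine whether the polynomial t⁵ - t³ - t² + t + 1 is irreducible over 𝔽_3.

Write m(t) = t⁵ - t³ - t² + t + 1.
Check for roots in 𝔽_3: m(0) = 1; m(1) = 1; m(2) = 2.
No roots, so no linear factors.
Monic irreducibles of degree 2 over GF(3): t² + 1, t² + t - 1, t² - t - 1.
None of them divide m (all give nonzero remainder).
No irreducible factor of degree ≤ 2 exists, so m is irreducible over GF(3).

Yes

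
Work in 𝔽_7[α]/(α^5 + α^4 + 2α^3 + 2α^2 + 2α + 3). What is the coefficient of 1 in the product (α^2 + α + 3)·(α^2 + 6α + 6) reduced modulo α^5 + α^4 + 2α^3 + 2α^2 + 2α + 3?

Multiply in 𝔽_7[α]: (α^2 + α + 3)·(α^2 + 6α + 6) = α^4 + α^2 + 3α + 4.
Reduced: α^4 + α^2 + 3α + 4.

4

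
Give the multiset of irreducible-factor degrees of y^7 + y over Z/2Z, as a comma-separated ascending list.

1, 1, 1, 2, 2

Write h(y) = y^7 + y.
Roots in Z/2Z: h(0) = 0 → root; h(1) = 0 → root.
Linear factors from roots: (y), (y + 1).
Complete factorization: h(y) = (y)·(y + 1)^2·(y^2 + y + 1)^2.
Factor degrees with multiplicity: 1 + 1 + 1 + 2 + 2 = 7.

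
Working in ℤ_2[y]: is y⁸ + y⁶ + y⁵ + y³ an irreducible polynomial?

No

Write P(y) = y⁸ + y⁶ + y⁵ + y³.
Check for roots in ℤ_2: P(0) = 0 → root; P(1) = 0 → root.
P(0) = 0, so (y) divides P(y); P is reducible.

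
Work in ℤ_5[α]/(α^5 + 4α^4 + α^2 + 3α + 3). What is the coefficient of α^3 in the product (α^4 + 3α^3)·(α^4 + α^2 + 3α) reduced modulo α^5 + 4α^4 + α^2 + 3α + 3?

Multiply in ℤ_5[α]: (α^4 + 3α^3)·(α^4 + α^2 + 3α) = α^8 + 3α^7 + α^6 + α^5 + 4α^4.
Reduce using α^5 ≡ α^4 + 4α^2 + 2α + 2 (mod α^5 + 4α^4 + α^2 + 3α + 3).
Reduced: 2α^4 + 3α^2.

0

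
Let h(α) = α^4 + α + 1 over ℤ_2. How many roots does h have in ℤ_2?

Evaluate at each of the 2 elements of ℤ_2:
h(0) = 1; h(1) = 1.
No element is a root.

0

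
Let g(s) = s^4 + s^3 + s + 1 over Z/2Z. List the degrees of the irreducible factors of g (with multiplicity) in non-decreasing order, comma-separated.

Roots in Z/2Z: g(0) = 1; g(1) = 0 → root.
Linear factors from roots: (s + 1).
Complete factorization: g(s) = (s + 1)^2·(s^2 + s + 1).
Factor degrees with multiplicity: 1 + 1 + 2 = 4.

1, 1, 2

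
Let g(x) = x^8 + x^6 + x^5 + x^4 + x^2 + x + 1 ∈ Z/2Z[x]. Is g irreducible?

Check for roots in Z/2Z: g(0) = 1; g(1) = 1.
No roots, so no linear factors.
Monic irreducibles of degree 2 over GF(2): x^2 + x + 1.
None of them divide g (all give nonzero remainder).
Monic irreducibles of degree 3 over GF(2): x^3 + x + 1, x^3 + x^2 + 1.
None of them divide g (all give nonzero remainder).
Monic irreducibles of degree 4 over GF(2): x^4 + x + 1, x^4 + x^3 + 1, x^4 + x^3 + x^2 + x + 1.
None of them divide g (all give nonzero remainder).
No irreducible factor of degree ≤ 4 exists, so g is irreducible over GF(2).

Yes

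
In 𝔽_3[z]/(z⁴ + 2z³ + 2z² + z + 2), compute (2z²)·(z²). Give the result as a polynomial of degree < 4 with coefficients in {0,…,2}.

Multiply in 𝔽_3[z]: (2z²)·(z²) = 2z⁴.
Reduce using z⁴ ≡ z³ + z² + 2z + 1 (mod z⁴ + 2z³ + 2z² + z + 2).
Reduced: 2z³ + 2z² + z + 2.

2z^3 + 2z^2 + z + 2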